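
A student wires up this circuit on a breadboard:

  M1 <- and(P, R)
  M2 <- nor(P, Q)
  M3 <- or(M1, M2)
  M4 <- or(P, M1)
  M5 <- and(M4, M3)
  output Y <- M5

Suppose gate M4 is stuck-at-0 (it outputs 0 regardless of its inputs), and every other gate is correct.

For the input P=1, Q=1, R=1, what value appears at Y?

0

Propagate with M4 forced: M1=1, M2=0, M3=1, M4=0 [stuck-at-0], M5=0.
So Y = 0. (Without the fault it would be 1.)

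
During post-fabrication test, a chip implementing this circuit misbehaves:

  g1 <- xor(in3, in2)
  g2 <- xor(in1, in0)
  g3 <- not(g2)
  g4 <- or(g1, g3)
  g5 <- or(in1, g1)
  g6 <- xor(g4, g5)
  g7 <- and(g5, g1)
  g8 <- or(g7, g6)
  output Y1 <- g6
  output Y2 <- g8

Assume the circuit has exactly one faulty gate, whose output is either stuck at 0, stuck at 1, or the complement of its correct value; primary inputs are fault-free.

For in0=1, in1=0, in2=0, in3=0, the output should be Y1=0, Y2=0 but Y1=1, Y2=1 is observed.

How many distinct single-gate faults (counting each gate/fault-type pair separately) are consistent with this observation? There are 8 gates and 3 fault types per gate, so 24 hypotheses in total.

10

Fault-free: g1=0, g2=1, g3=0, g4=0, g5=0, g6=0, g7=0, g8=0 → Y1=0, Y2=0. Observed Y1=1, Y2=1.
  g1: none of the 3 fault types match ✗
  g2: stuck-at-0, inverted output ✓; others ✗
  g3: stuck-at-1, inverted output ✓; others ✗
  g4: stuck-at-1, inverted output ✓; others ✗
  g5: stuck-at-1, inverted output ✓; others ✗
  g6: stuck-at-1, inverted output ✓; others ✗
  g7: none of the 3 fault types match ✗
  g8: none of the 3 fault types match ✗
Consistent faults: {g2 stuck-at-0, g2 inverted output, g3 stuck-at-1, g3 inverted output, g4 stuck-at-1, g4 inverted output, g5 stuck-at-1, g5 inverted output, g6 stuck-at-1, g6 inverted output} — 10 in all.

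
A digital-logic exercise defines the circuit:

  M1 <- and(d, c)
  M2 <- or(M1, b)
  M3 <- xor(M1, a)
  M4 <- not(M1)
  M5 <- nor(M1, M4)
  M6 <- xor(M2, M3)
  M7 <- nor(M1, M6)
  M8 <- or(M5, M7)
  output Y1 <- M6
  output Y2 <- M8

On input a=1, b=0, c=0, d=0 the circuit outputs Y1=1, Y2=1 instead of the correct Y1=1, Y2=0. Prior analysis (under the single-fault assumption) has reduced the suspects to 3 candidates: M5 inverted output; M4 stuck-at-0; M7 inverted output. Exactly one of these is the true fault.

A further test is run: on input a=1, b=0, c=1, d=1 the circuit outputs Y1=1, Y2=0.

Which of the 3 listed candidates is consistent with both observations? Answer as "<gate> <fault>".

M4 stuck-at-0

Evaluate each candidate on input a=1, b=0, c=1, d=1:
  M5 inverted output: M1=1, M2=1, M3=0, M4=0, M5=1 [inverted output], M6=1, M7=0, M8=1 → Y1=1, Y2=1 — eliminated
  M4 stuck-at-0: M1=1, M2=1, M3=0, M4=0 [stuck-at-0], M5=0, M6=1, M7=0, M8=0 → Y1=1, Y2=0 — matches
  M7 inverted output: M1=1, M2=1, M3=0, M4=0, M5=0, M6=1, M7=1 [inverted output], M8=1 → Y1=1, Y2=1 — eliminated
Only M4 stuck-at-0 reproduces the observed Y1=1, Y2=0.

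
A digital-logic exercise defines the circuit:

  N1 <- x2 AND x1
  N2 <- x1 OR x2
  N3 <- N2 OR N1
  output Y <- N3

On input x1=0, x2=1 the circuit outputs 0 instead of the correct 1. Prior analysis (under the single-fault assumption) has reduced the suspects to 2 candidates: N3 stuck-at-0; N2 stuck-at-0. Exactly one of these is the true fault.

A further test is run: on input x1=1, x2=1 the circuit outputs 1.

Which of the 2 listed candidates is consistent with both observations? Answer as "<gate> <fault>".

N2 stuck-at-0

Evaluate each candidate on input x1=1, x2=1:
  N3 stuck-at-0: N1=1, N2=1, N3=0 [stuck-at-0] → 0 — eliminated
  N2 stuck-at-0: N1=1, N2=0 [stuck-at-0], N3=1 → 1 — matches
Only N2 stuck-at-0 reproduces the observed 1.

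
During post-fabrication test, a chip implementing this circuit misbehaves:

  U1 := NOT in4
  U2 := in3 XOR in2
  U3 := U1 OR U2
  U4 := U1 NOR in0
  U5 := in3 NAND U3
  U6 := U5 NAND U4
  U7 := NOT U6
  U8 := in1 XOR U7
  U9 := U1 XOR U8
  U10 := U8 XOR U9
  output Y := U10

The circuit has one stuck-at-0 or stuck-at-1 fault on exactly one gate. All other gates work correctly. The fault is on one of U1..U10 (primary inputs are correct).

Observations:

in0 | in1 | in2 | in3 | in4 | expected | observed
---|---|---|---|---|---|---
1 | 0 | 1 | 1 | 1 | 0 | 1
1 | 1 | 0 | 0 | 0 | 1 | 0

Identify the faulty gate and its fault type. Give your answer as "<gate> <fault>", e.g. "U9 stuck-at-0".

U9 stuck-at-1

Fault-free values for test 1 (in0=1, in1=0, in2=1, in3=1, in4=1): U1=0, U2=0, U3=0, U4=0, U5=1, U6=1, U7=0, U8=0, U9=0, U10=0, giving Y=0. Observed 1.
Test 1: faults giving observed 1 are {U1 stuck-at-1, U9 stuck-at-1, U10 stuck-at-1}.
Test 2 (in0=1, in1=1, in2=0, in3=0, in4=0): fault-free U1=1, U2=0, U3=1, U4=0, U5=1, U6=1, U7=0, U8=1, U9=0, U10=1 → 1; observed 0. Eliminates U1 stuck-at-1, U10 stuck-at-1.
Only U9 stuck-at-1 is consistent with every test.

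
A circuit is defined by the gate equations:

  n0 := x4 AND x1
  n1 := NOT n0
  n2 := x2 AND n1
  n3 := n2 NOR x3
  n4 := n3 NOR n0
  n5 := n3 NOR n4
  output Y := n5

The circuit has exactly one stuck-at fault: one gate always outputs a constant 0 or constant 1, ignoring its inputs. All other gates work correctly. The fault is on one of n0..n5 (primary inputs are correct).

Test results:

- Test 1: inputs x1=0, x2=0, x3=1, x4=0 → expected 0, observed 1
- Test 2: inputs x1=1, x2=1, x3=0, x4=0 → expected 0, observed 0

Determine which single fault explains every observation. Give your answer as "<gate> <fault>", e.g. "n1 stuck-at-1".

Fault-free values for test 1 (x1=0, x2=0, x3=1, x4=0): n0=0, n1=1, n2=0, n3=0, n4=1, n5=0, giving Y=0. Observed 1.
Test 1: faults giving observed 1 are {n0 stuck-at-1, n4 stuck-at-0, n5 stuck-at-1}.
Test 2 (x1=1, x2=1, x3=0, x4=0): fault-free n0=0, n1=1, n2=1, n3=0, n4=1, n5=0 → 0; observed 0. Eliminates n4 stuck-at-0, n5 stuck-at-1.
Only n0 stuck-at-1 is consistent with every test.

n0 stuck-at-1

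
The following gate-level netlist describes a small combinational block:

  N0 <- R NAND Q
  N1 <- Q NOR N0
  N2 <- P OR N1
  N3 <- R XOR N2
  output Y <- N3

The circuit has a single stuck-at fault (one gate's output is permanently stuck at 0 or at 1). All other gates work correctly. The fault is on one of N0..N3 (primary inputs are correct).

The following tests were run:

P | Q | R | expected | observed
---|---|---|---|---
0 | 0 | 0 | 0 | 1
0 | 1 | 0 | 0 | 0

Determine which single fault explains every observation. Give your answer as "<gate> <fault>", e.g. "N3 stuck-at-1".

Fault-free values for test 1 (P=0, Q=0, R=0): N0=1, N1=0, N2=0, N3=0, giving Y=0. Observed 1.
Test 1: faults giving observed 1 are {N0 stuck-at-0, N1 stuck-at-1, N2 stuck-at-1, N3 stuck-at-1}.
Test 2 (P=0, Q=1, R=0): fault-free N0=1, N1=0, N2=0, N3=0 → 0; observed 0. Eliminates N1 stuck-at-1, N2 stuck-at-1, N3 stuck-at-1.
Only N0 stuck-at-0 is consistent with every test.

N0 stuck-at-0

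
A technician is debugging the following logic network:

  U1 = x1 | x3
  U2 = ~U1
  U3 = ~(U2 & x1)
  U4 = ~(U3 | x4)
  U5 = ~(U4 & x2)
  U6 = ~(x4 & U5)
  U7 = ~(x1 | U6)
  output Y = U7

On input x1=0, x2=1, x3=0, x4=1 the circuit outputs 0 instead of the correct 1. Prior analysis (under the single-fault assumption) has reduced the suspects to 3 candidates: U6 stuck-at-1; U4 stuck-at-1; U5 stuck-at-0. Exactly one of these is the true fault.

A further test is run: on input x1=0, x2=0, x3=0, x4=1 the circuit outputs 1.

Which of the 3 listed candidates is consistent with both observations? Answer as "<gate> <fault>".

Evaluate each candidate on input x1=0, x2=0, x3=0, x4=1:
  U6 stuck-at-1: U1=0, U2=1, U3=1, U4=0, U5=1, U6=1 [stuck-at-1], U7=0 → 0 — eliminated
  U4 stuck-at-1: U1=0, U2=1, U3=1, U4=1 [stuck-at-1], U5=1, U6=0, U7=1 → 1 — matches
  U5 stuck-at-0: U1=0, U2=1, U3=1, U4=0, U5=0 [stuck-at-0], U6=1, U7=0 → 0 — eliminated
Only U4 stuck-at-1 reproduces the observed 1.

U4 stuck-at-1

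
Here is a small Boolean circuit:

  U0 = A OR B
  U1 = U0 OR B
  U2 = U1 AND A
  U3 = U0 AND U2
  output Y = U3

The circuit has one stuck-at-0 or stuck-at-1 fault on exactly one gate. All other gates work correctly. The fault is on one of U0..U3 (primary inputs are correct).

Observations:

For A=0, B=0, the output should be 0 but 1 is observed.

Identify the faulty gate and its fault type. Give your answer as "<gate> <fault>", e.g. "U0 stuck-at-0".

U3 stuck-at-1

Fault-free values for test 1 (A=0, B=0): U0=0, U1=0, U2=0, U3=0, giving Y=0. Observed 1.
Test 1: faults giving observed 1 are {U3 stuck-at-1}.
Only U3 stuck-at-1 is consistent with every test.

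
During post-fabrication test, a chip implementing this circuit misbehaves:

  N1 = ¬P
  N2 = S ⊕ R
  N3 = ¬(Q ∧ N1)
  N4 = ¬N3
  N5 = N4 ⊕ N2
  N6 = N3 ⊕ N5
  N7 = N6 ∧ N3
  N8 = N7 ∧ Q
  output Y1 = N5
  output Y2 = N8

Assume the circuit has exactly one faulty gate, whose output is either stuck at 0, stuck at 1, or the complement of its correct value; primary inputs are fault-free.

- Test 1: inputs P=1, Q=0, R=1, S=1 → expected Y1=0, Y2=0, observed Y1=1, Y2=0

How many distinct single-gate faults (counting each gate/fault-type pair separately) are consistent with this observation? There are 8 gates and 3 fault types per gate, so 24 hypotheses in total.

8

Fault-free: N1=0, N2=0, N3=1, N4=0, N5=0, N6=1, N7=1, N8=0 → Y1=0, Y2=0. Observed Y1=1, Y2=0.
  N1: none of the 3 fault types match ✗
  N2: stuck-at-1, inverted output ✓; others ✗
  N3: stuck-at-0, inverted output ✓; others ✗
  N4: stuck-at-1, inverted output ✓; others ✗
  N5: stuck-at-1, inverted output ✓; others ✗
  N6: none of the 3 fault types match ✗
  N7: none of the 3 fault types match ✗
  N8: none of the 3 fault types match ✗
Consistent faults: {N2 stuck-at-1, N2 inverted output, N3 stuck-at-0, N3 inverted output, N4 stuck-at-1, N4 inverted output, N5 stuck-at-1, N5 inverted output} — 8 in all.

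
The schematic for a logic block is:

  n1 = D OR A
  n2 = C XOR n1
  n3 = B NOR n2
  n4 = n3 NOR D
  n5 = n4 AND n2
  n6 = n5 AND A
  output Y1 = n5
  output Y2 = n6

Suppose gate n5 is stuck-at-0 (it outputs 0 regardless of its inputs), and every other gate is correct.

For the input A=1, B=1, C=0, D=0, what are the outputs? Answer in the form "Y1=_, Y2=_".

Propagate with n5 forced: n1=1, n2=1, n3=0, n4=1, n5=0 [stuck-at-0], n6=0.
So the outputs are Y1=0, Y2=0. (Without the fault they would be Y1=1, Y2=1.)

Y1=0, Y2=0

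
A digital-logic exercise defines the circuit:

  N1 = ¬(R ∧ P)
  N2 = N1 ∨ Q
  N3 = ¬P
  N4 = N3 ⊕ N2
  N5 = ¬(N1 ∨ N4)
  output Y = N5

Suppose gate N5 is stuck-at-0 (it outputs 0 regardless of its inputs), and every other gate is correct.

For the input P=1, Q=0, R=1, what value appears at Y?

0

Propagate with N5 forced: N1=0, N2=0, N3=0, N4=0, N5=0 [stuck-at-0].
So Y = 0. (Without the fault it would be 1.)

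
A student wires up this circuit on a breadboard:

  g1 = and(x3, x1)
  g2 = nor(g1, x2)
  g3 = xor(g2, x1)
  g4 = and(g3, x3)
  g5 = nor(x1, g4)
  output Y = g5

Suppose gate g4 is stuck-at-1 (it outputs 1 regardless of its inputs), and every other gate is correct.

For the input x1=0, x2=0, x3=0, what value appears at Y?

Propagate with g4 forced: g1=0, g2=1, g3=1, g4=1 [stuck-at-1], g5=0.
So Y = 0. (Without the fault it would be 1.)

0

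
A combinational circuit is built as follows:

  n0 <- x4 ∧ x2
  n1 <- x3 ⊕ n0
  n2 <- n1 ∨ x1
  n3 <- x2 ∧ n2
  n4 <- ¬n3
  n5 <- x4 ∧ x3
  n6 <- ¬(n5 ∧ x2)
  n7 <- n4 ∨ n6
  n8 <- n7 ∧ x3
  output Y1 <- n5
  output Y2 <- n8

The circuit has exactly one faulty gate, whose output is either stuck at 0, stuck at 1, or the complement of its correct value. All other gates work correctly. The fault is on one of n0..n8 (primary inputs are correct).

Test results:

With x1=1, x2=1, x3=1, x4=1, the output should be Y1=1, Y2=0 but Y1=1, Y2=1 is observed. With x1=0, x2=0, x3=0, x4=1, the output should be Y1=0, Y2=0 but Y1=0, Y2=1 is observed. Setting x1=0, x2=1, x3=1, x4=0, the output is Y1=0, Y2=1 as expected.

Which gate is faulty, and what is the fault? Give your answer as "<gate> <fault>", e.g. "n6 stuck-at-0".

Fault-free values for test 1 (x1=1, x2=1, x3=1, x4=1): n0=1, n1=0, n2=1, n3=1, n4=0, n5=1, n6=0, n7=0, n8=0, giving Y1=1, Y2=0. Observed Y1=1, Y2=1.
Test 1: faults giving observed Y1=1, Y2=1 are {n2 stuck-at-0, n2 inverted output, n3 stuck-at-0, n3 inverted output, n4 stuck-at-1, n4 inverted output, n6 stuck-at-1, n6 inverted output, n7 stuck-at-1, n7 inverted output, n8 stuck-at-1, n8 inverted output}.
Test 2 (x1=0, x2=0, x3=0, x4=1): fault-free n0=0, n1=0, n2=0, n3=0, n4=1, n5=0, n6=1, n7=1, n8=0 → Y1=0, Y2=0; observed Y1=0, Y2=1. Eliminates n2 stuck-at-0, n2 inverted output, n3 stuck-at-0, n3 inverted output, n4 stuck-at-1, n4 inverted output, n6 stuck-at-1, n6 inverted output, n7 stuck-at-1, n7 inverted output.
Test 3 (x1=0, x2=1, x3=1, x4=0): fault-free n0=0, n1=1, n2=1, n3=1, n4=0, n5=0, n6=1, n7=1, n8=1 → Y1=0, Y2=1; observed Y1=0, Y2=1. Eliminates n8 inverted output.
Only n8 stuck-at-1 is consistent with every test.

n8 stuck-at-1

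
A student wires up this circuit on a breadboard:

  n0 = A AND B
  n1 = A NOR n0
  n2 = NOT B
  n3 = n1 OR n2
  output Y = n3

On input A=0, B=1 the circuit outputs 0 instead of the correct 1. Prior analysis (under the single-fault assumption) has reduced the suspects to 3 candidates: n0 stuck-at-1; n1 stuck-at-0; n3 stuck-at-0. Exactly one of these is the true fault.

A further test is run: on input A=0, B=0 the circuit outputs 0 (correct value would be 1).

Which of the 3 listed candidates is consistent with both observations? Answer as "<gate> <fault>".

n3 stuck-at-0

Evaluate each candidate on input A=0, B=0:
  n0 stuck-at-1: n0=1 [stuck-at-1], n1=0, n2=1, n3=1 → 1 — eliminated
  n1 stuck-at-0: n0=0, n1=0 [stuck-at-0], n2=1, n3=1 → 1 — eliminated
  n3 stuck-at-0: n0=0, n1=1, n2=1, n3=0 [stuck-at-0] → 0 — matches
Only n3 stuck-at-0 reproduces the observed 0.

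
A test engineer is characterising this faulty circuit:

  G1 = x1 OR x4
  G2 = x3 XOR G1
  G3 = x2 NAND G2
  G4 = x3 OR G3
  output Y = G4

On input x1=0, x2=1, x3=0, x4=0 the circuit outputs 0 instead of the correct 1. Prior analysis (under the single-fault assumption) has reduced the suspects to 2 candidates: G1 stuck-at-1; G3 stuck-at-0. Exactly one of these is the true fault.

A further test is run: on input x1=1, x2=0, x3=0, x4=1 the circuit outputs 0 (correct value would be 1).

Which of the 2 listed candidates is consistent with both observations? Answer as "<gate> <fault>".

G3 stuck-at-0

Evaluate each candidate on input x1=1, x2=0, x3=0, x4=1:
  G1 stuck-at-1: G1=1 [stuck-at-1], G2=1, G3=1, G4=1 → 1 — eliminated
  G3 stuck-at-0: G1=1, G2=1, G3=0 [stuck-at-0], G4=0 → 0 — matches
Only G3 stuck-at-0 reproduces the observed 0.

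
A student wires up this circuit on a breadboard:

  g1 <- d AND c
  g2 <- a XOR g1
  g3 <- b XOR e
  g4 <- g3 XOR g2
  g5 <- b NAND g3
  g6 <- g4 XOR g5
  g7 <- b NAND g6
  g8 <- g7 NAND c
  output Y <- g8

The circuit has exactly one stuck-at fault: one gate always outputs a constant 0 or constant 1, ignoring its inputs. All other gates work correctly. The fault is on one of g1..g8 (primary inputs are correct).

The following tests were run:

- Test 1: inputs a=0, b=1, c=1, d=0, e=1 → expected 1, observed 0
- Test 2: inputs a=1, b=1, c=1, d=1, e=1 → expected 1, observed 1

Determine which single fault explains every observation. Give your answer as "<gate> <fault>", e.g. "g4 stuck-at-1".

Fault-free values for test 1 (a=0, b=1, c=1, d=0, e=1): g1=0, g2=0, g3=0, g4=0, g5=1, g6=1, g7=0, g8=1, giving Y=1. Observed 0.
Test 1: faults giving observed 0 are {g1 stuck-at-1, g2 stuck-at-1, g4 stuck-at-1, g5 stuck-at-0, g6 stuck-at-0, g7 stuck-at-1, g8 stuck-at-0}.
Test 2 (a=1, b=1, c=1, d=1, e=1): fault-free g1=1, g2=0, g3=0, g4=0, g5=1, g6=1, g7=0, g8=1 → 1; observed 1. Eliminates g2 stuck-at-1, g4 stuck-at-1, g5 stuck-at-0, g6 stuck-at-0, g7 stuck-at-1, g8 stuck-at-0.
Only g1 stuck-at-1 is consistent with every test.

g1 stuck-at-1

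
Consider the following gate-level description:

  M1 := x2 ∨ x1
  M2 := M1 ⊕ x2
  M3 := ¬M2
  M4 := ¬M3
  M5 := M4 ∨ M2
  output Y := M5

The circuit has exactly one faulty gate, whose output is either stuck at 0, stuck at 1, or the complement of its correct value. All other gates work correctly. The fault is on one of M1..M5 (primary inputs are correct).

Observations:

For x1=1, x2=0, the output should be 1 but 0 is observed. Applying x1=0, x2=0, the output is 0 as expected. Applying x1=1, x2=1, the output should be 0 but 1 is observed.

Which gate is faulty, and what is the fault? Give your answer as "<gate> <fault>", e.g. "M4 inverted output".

M1 stuck-at-0

Fault-free values for test 1 (x1=1, x2=0): M1=1, M2=1, M3=0, M4=1, M5=1, giving Y=1. Observed 0.
Test 1: faults giving observed 0 are {M1 stuck-at-0, M1 inverted output, M2 stuck-at-0, M2 inverted output, M5 stuck-at-0, M5 inverted output}.
Test 2 (x1=0, x2=0): fault-free M1=0, M2=0, M3=1, M4=0, M5=0 → 0; observed 0. Eliminates M1 inverted output, M2 inverted output, M5 inverted output.
Test 3 (x1=1, x2=1): fault-free M1=1, M2=0, M3=1, M4=0, M5=0 → 0; observed 1. Eliminates M2 stuck-at-0, M5 stuck-at-0.
Only M1 stuck-at-0 is consistent with every test.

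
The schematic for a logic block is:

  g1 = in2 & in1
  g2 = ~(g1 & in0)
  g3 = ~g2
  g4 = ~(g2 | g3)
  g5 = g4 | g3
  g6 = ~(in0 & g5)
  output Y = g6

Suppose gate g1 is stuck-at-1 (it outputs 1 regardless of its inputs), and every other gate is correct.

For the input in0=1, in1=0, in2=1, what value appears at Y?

0

Propagate with g1 forced: g1=1 [stuck-at-1], g2=0, g3=1, g4=0, g5=1, g6=0.
So Y = 0. (Without the fault it would be 1.)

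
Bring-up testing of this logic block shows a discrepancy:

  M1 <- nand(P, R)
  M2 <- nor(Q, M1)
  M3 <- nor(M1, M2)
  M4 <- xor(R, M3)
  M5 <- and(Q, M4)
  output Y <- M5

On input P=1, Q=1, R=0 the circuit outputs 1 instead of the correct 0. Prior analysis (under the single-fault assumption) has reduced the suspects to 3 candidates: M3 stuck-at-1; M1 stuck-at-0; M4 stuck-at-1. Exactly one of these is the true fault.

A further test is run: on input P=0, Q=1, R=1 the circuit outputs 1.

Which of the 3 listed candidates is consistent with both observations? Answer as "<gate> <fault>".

M4 stuck-at-1

Evaluate each candidate on input P=0, Q=1, R=1:
  M3 stuck-at-1: M1=1, M2=0, M3=1 [stuck-at-1], M4=0, M5=0 → 0 — eliminated
  M1 stuck-at-0: M1=0 [stuck-at-0], M2=0, M3=1, M4=0, M5=0 → 0 — eliminated
  M4 stuck-at-1: M1=1, M2=0, M3=0, M4=1 [stuck-at-1], M5=1 → 1 — matches
Only M4 stuck-at-1 reproduces the observed 1.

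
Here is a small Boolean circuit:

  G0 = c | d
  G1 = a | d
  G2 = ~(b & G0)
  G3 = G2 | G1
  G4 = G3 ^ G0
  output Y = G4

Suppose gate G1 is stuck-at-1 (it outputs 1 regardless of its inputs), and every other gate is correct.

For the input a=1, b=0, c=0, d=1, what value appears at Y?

0

Propagate with G1 forced: G0=1, G1=1 [stuck-at-1], G2=1, G3=1, G4=0.
So Y = 0. (Same as the fault-free value — the fault is masked on this input.)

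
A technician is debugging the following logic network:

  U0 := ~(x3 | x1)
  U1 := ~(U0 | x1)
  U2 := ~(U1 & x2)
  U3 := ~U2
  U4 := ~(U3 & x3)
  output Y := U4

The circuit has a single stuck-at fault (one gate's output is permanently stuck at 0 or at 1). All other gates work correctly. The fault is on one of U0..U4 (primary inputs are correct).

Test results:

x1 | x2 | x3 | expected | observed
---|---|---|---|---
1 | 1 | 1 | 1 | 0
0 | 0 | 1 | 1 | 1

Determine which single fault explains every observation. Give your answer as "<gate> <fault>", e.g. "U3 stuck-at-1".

U1 stuck-at-1

Fault-free values for test 1 (x1=1, x2=1, x3=1): U0=0, U1=0, U2=1, U3=0, U4=1, giving Y=1. Observed 0.
Test 1: faults giving observed 0 are {U1 stuck-at-1, U2 stuck-at-0, U3 stuck-at-1, U4 stuck-at-0}.
Test 2 (x1=0, x2=0, x3=1): fault-free U0=0, U1=1, U2=1, U3=0, U4=1 → 1; observed 1. Eliminates U2 stuck-at-0, U3 stuck-at-1, U4 stuck-at-0.
Only U1 stuck-at-1 is consistent with every test.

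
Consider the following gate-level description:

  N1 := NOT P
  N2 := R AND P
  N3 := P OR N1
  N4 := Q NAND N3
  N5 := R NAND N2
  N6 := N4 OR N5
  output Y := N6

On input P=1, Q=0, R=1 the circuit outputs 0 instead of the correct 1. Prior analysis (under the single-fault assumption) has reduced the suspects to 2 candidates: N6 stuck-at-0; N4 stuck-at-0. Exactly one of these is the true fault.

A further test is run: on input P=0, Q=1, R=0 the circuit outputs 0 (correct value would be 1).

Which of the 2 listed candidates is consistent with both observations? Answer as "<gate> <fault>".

Evaluate each candidate on input P=0, Q=1, R=0:
  N6 stuck-at-0: N1=1, N2=0, N3=1, N4=0, N5=1, N6=0 [stuck-at-0] → 0 — matches
  N4 stuck-at-0: N1=1, N2=0, N3=1, N4=0 [stuck-at-0], N5=1, N6=1 → 1 — eliminated
Only N6 stuck-at-0 reproduces the observed 0.

N6 stuck-at-0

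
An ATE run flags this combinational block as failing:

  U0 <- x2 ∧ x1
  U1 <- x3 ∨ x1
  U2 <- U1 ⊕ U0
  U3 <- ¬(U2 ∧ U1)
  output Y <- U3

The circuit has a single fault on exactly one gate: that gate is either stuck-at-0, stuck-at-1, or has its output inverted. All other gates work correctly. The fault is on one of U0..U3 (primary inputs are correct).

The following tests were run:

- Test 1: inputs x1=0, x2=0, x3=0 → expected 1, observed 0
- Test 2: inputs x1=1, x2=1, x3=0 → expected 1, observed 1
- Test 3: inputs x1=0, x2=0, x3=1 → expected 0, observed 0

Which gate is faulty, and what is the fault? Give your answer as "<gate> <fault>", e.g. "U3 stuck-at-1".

U1 stuck-at-1

Fault-free values for test 1 (x1=0, x2=0, x3=0): U0=0, U1=0, U2=0, U3=1, giving Y=1. Observed 0.
Test 1: faults giving observed 0 are {U1 stuck-at-1, U1 inverted output, U3 stuck-at-0, U3 inverted output}.
Test 2 (x1=1, x2=1, x3=0): fault-free U0=1, U1=1, U2=0, U3=1 → 1; observed 1. Eliminates U3 stuck-at-0, U3 inverted output.
Test 3 (x1=0, x2=0, x3=1): fault-free U0=0, U1=1, U2=1, U3=0 → 0; observed 0. Eliminates U1 inverted output.
Only U1 stuck-at-1 is consistent with every test.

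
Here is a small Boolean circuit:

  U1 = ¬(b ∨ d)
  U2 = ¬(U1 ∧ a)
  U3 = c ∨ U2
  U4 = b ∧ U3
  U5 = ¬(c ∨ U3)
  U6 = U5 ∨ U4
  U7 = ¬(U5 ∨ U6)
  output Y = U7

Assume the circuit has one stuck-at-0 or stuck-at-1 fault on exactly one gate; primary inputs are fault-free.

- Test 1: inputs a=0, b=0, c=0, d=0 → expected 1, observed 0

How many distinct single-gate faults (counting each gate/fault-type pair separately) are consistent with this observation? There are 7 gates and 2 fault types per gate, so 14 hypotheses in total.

Fault-free: U1=1, U2=1, U3=1, U4=0, U5=0, U6=0, U7=1 → 1. Observed 0.
  U1 stuck-at-0: output 1 ✗
  U1 stuck-at-1: output 1 ✗
  U2 stuck-at-0: output 0 ✓
  U2 stuck-at-1: output 1 ✗
  U3 stuck-at-0: output 0 ✓
  U3 stuck-at-1: output 1 ✗
  U4 stuck-at-0: output 1 ✗
  U4 stuck-at-1: output 0 ✓
  U5 stuck-at-0: output 1 ✗
  U5 stuck-at-1: output 0 ✓
  U6 stuck-at-0: output 1 ✗
  U6 stuck-at-1: output 0 ✓
  U7 stuck-at-0: output 0 ✓
  U7 stuck-at-1: output 1 ✗
Consistent faults: {U2 stuck-at-0, U3 stuck-at-0, U4 stuck-at-1, U5 stuck-at-1, U6 stuck-at-1, U7 stuck-at-0} — 6 in all.

6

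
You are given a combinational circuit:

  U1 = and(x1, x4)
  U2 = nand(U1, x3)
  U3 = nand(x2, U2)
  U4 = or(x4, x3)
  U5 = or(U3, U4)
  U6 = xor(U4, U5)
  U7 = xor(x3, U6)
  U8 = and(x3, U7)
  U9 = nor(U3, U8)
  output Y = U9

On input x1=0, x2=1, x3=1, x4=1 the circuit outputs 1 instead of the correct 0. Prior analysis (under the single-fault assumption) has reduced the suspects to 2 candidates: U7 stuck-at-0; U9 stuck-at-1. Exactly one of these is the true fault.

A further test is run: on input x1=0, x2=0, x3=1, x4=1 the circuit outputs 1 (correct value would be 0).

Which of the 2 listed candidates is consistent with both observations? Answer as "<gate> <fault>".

Evaluate each candidate on input x1=0, x2=0, x3=1, x4=1:
  U7 stuck-at-0: U1=0, U2=1, U3=1, U4=1, U5=1, U6=0, U7=0 [stuck-at-0], U8=0, U9=0 → 0 — eliminated
  U9 stuck-at-1: U1=0, U2=1, U3=1, U4=1, U5=1, U6=0, U7=1, U8=1, U9=1 [stuck-at-1] → 1 — matches
Only U9 stuck-at-1 reproduces the observed 1.

U9 stuck-at-1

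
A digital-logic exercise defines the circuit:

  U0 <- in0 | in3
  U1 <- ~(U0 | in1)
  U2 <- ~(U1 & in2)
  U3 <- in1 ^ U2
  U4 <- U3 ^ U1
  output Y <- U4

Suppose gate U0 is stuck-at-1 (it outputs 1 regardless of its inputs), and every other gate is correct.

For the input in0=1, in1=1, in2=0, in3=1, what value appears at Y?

Propagate with U0 forced: U0=1 [stuck-at-1], U1=0, U2=1, U3=0, U4=0.
So Y = 0. (Same as the fault-free value — the fault is masked on this input.)

0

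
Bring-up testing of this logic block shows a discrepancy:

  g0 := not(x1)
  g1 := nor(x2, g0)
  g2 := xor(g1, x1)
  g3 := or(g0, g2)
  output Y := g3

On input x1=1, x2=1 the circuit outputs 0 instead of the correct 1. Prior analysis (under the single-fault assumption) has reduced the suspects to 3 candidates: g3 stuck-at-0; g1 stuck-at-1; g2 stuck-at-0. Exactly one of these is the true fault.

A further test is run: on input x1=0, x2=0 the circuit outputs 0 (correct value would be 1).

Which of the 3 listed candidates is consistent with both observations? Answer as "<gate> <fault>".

g3 stuck-at-0

Evaluate each candidate on input x1=0, x2=0:
  g3 stuck-at-0: g0=1, g1=0, g2=0, g3=0 [stuck-at-0] → 0 — matches
  g1 stuck-at-1: g0=1, g1=1 [stuck-at-1], g2=1, g3=1 → 1 — eliminated
  g2 stuck-at-0: g0=1, g1=0, g2=0 [stuck-at-0], g3=1 → 1 — eliminated
Only g3 stuck-at-0 reproduces the observed 0.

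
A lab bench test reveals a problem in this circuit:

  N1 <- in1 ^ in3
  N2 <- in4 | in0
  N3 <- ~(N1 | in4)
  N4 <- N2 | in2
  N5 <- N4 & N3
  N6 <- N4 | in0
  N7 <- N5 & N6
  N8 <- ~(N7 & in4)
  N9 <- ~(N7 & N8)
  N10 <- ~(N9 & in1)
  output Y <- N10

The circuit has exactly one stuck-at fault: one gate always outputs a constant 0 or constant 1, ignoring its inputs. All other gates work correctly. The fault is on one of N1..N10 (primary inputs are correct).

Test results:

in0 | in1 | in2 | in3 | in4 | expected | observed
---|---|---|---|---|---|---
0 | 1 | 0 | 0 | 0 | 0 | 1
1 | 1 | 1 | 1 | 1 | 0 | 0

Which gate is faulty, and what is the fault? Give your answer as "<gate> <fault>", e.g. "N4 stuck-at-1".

Fault-free values for test 1 (in0=0, in1=1, in2=0, in3=0, in4=0): N1=1, N2=0, N3=0, N4=0, N5=0, N6=0, N7=0, N8=1, N9=1, N10=0, giving Y=0. Observed 1.
Test 1: faults giving observed 1 are {N7 stuck-at-1, N9 stuck-at-0, N10 stuck-at-1}.
Test 2 (in0=1, in1=1, in2=1, in3=1, in4=1): fault-free N1=0, N2=1, N3=0, N4=1, N5=0, N6=1, N7=0, N8=1, N9=1, N10=0 → 0; observed 0. Eliminates N9 stuck-at-0, N10 stuck-at-1.
Only N7 stuck-at-1 is consistent with every test.

N7 stuck-at-1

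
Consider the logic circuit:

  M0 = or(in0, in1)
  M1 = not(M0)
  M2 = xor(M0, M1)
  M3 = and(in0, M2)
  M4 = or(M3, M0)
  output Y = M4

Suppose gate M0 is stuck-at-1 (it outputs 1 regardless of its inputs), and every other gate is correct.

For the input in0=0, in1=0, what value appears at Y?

Propagate with M0 forced: M0=1 [stuck-at-1], M1=0, M2=1, M3=0, M4=1.
So Y = 1. (Without the fault it would be 0.)

1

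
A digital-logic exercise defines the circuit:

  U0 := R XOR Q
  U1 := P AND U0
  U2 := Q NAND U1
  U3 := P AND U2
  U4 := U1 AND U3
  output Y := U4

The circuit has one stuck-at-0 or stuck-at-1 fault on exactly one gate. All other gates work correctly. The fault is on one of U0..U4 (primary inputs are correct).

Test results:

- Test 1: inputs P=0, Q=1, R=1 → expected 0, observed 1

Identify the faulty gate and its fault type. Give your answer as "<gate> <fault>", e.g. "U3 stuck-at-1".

Fault-free values for test 1 (P=0, Q=1, R=1): U0=0, U1=0, U2=1, U3=0, U4=0, giving Y=0. Observed 1.
Test 1: faults giving observed 1 are {U4 stuck-at-1}.
Only U4 stuck-at-1 is consistent with every test.

U4 stuck-at-1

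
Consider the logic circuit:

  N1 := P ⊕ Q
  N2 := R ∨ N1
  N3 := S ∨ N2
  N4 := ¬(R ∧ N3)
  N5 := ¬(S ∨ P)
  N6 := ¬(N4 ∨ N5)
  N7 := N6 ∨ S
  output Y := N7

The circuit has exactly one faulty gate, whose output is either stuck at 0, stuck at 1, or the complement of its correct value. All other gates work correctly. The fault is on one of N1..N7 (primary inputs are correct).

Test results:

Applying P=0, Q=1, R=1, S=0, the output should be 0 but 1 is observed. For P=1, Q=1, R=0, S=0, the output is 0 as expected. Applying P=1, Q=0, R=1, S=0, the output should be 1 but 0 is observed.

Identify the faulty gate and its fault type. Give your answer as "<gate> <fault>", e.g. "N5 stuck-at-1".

N5 inverted output

Fault-free values for test 1 (P=0, Q=1, R=1, S=0): N1=1, N2=1, N3=1, N4=0, N5=1, N6=0, N7=0, giving Y=0. Observed 1.
Test 1: faults giving observed 1 are {N5 stuck-at-0, N5 inverted output, N6 stuck-at-1, N6 inverted output, N7 stuck-at-1, N7 inverted output}.
Test 2 (P=1, Q=1, R=0, S=0): fault-free N1=0, N2=0, N3=0, N4=1, N5=0, N6=0, N7=0 → 0; observed 0. Eliminates N6 stuck-at-1, N6 inverted output, N7 stuck-at-1, N7 inverted output.
Test 3 (P=1, Q=0, R=1, S=0): fault-free N1=1, N2=1, N3=1, N4=0, N5=0, N6=1, N7=1 → 1; observed 0. Eliminates N5 stuck-at-0.
Only N5 inverted output is consistent with every test.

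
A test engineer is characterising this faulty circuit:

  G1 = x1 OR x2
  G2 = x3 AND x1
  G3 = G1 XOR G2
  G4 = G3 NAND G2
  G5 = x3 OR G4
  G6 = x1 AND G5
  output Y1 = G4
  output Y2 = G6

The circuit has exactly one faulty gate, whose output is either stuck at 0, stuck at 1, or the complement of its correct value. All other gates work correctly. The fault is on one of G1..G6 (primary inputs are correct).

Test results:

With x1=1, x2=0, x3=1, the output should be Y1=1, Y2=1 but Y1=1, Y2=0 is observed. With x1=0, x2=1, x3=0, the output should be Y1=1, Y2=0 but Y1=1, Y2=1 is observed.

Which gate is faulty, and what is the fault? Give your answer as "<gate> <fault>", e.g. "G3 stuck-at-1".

Fault-free values for test 1 (x1=1, x2=0, x3=1): G1=1, G2=1, G3=0, G4=1, G5=1, G6=1, giving Y1=1, Y2=1. Observed Y1=1, Y2=0.
Test 1: faults giving observed Y1=1, Y2=0 are {G5 stuck-at-0, G5 inverted output, G6 stuck-at-0, G6 inverted output}.
Test 2 (x1=0, x2=1, x3=0): fault-free G1=1, G2=0, G3=1, G4=1, G5=1, G6=0 → Y1=1, Y2=0; observed Y1=1, Y2=1. Eliminates G5 stuck-at-0, G5 inverted output, G6 stuck-at-0.
Only G6 inverted output is consistent with every test.

G6 inverted output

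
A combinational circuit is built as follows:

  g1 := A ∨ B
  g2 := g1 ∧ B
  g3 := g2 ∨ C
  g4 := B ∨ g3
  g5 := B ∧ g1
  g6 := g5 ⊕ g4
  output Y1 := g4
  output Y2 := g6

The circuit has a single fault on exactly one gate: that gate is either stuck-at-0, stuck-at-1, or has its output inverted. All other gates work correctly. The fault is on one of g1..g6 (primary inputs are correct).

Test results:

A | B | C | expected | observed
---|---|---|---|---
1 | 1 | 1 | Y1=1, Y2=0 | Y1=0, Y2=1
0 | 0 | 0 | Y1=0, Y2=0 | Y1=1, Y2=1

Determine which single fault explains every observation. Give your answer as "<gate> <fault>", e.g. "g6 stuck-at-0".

Fault-free values for test 1 (A=1, B=1, C=1): g1=1, g2=1, g3=1, g4=1, g5=1, g6=0, giving Y1=1, Y2=0. Observed Y1=0, Y2=1.
Test 1: faults giving observed Y1=0, Y2=1 are {g4 stuck-at-0, g4 inverted output}.
Test 2 (A=0, B=0, C=0): fault-free g1=0, g2=0, g3=0, g4=0, g5=0, g6=0 → Y1=0, Y2=0; observed Y1=1, Y2=1. Eliminates g4 stuck-at-0.
Only g4 inverted output is consistent with every test.

g4 inverted output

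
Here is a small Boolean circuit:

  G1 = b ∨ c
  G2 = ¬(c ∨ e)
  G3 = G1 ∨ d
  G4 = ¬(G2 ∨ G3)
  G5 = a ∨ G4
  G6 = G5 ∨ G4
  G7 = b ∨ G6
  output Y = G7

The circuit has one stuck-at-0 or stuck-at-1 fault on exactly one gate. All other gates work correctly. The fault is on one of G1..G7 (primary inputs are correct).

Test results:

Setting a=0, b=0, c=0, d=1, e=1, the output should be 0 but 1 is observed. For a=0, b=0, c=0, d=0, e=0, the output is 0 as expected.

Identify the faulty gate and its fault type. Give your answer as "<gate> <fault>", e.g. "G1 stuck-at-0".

Fault-free values for test 1 (a=0, b=0, c=0, d=1, e=1): G1=0, G2=0, G3=1, G4=0, G5=0, G6=0, G7=0, giving Y=0. Observed 1.
Test 1: faults giving observed 1 are {G3 stuck-at-0, G4 stuck-at-1, G5 stuck-at-1, G6 stuck-at-1, G7 stuck-at-1}.
Test 2 (a=0, b=0, c=0, d=0, e=0): fault-free G1=0, G2=1, G3=0, G4=0, G5=0, G6=0, G7=0 → 0; observed 0. Eliminates G4 stuck-at-1, G5 stuck-at-1, G6 stuck-at-1, G7 stuck-at-1.
Only G3 stuck-at-0 is consistent with every test.

G3 stuck-at-0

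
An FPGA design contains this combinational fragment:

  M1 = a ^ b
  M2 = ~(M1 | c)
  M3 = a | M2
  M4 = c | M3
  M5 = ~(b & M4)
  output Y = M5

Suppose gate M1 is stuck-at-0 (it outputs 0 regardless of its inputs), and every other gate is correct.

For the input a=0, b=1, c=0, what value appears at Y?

Propagate with M1 forced: M1=0 [stuck-at-0], M2=1, M3=1, M4=1, M5=0.
So Y = 0. (Without the fault it would be 1.)

0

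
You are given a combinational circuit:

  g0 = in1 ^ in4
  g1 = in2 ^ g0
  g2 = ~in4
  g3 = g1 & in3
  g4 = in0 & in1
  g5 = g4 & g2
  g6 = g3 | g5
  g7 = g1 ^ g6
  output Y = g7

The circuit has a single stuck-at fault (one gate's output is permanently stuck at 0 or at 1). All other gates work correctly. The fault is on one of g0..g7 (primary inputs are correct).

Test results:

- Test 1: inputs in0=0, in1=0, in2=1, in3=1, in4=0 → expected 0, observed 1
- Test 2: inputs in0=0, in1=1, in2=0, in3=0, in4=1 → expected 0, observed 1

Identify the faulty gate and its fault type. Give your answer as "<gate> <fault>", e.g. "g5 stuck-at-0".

g7 stuck-at-1

Fault-free values for test 1 (in0=0, in1=0, in2=1, in3=1, in4=0): g0=0, g1=1, g2=1, g3=1, g4=0, g5=0, g6=1, g7=0, giving Y=0. Observed 1.
Test 1: faults giving observed 1 are {g3 stuck-at-0, g6 stuck-at-0, g7 stuck-at-1}.
Test 2 (in0=0, in1=1, in2=0, in3=0, in4=1): fault-free g0=0, g1=0, g2=0, g3=0, g4=0, g5=0, g6=0, g7=0 → 0; observed 1. Eliminates g3 stuck-at-0, g6 stuck-at-0.
Only g7 stuck-at-1 is consistent with every test.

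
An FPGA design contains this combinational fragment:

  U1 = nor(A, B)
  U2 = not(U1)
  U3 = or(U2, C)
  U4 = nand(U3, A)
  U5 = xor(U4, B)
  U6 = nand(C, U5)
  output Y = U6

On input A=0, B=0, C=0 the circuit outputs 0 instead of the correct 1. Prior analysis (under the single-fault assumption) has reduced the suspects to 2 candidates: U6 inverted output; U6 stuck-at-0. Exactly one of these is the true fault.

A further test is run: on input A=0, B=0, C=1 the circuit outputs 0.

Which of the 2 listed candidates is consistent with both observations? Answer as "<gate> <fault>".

Evaluate each candidate on input A=0, B=0, C=1:
  U6 inverted output: U1=1, U2=0, U3=1, U4=1, U5=1, U6=1 [inverted output] → 1 — eliminated
  U6 stuck-at-0: U1=1, U2=0, U3=1, U4=1, U5=1, U6=0 [stuck-at-0] → 0 — matches
Only U6 stuck-at-0 reproduces the observed 0.

U6 stuck-at-0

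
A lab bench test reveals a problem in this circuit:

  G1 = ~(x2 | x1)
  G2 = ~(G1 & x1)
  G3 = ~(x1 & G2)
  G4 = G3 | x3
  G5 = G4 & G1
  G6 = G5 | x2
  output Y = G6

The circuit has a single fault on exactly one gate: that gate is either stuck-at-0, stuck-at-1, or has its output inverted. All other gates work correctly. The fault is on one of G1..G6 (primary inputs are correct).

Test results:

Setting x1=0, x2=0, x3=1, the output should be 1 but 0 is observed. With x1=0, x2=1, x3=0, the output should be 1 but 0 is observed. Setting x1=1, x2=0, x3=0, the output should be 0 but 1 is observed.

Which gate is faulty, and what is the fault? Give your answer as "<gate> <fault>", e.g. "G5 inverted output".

G6 inverted output

Fault-free values for test 1 (x1=0, x2=0, x3=1): G1=1, G2=1, G3=1, G4=1, G5=1, G6=1, giving Y=1. Observed 0.
Test 1: faults giving observed 0 are {G1 stuck-at-0, G1 inverted output, G4 stuck-at-0, G4 inverted output, G5 stuck-at-0, G5 inverted output, G6 stuck-at-0, G6 inverted output}.
Test 2 (x1=0, x2=1, x3=0): fault-free G1=0, G2=1, G3=1, G4=1, G5=0, G6=1 → 1; observed 0. Eliminates G1 stuck-at-0, G1 inverted output, G4 stuck-at-0, G4 inverted output, G5 stuck-at-0, G5 inverted output.
Test 3 (x1=1, x2=0, x3=0): fault-free G1=0, G2=1, G3=0, G4=0, G5=0, G6=0 → 0; observed 1. Eliminates G6 stuck-at-0.
Only G6 inverted output is consistent with every test.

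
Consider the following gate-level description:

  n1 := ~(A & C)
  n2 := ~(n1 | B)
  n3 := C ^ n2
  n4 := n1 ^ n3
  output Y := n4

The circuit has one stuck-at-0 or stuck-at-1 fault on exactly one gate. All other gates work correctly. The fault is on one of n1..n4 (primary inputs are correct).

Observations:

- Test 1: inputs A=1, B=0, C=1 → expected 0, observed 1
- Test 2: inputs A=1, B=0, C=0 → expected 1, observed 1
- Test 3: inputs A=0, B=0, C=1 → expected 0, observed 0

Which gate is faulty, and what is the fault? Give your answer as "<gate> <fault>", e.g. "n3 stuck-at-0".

n2 stuck-at-0

Fault-free values for test 1 (A=1, B=0, C=1): n1=0, n2=1, n3=0, n4=0, giving Y=0. Observed 1.
Test 1: faults giving observed 1 are {n2 stuck-at-0, n3 stuck-at-1, n4 stuck-at-1}.
Test 2 (A=1, B=0, C=0): fault-free n1=1, n2=0, n3=0, n4=1 → 1; observed 1. Eliminates n3 stuck-at-1.
Test 3 (A=0, B=0, C=1): fault-free n1=1, n2=0, n3=1, n4=0 → 0; observed 0. Eliminates n4 stuck-at-1.
Only n2 stuck-at-0 is consistent with every test.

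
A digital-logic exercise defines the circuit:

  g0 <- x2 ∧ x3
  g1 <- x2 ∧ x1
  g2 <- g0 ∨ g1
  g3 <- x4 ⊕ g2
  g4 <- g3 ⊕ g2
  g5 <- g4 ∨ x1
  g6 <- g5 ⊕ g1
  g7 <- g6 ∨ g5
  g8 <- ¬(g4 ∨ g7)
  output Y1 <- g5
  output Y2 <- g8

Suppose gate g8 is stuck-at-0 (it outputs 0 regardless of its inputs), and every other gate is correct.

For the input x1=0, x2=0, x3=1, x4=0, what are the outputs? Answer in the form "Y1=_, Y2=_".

Y1=0, Y2=0

Propagate with g8 forced: g0=0, g1=0, g2=0, g3=0, g4=0, g5=0, g6=0, g7=0, g8=0 [stuck-at-0].
So the outputs are Y1=0, Y2=0. (Without the fault they would be Y1=0, Y2=1.)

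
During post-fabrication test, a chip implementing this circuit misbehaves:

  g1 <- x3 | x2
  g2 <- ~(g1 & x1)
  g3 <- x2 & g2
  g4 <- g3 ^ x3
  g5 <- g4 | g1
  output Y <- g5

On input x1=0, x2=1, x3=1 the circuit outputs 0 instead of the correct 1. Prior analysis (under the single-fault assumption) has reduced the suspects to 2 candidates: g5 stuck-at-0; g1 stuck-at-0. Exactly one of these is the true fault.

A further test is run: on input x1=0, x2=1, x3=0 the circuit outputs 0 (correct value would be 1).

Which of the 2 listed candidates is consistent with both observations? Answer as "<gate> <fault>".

Evaluate each candidate on input x1=0, x2=1, x3=0:
  g5 stuck-at-0: g1=1, g2=1, g3=1, g4=1, g5=0 [stuck-at-0] → 0 — matches
  g1 stuck-at-0: g1=0 [stuck-at-0], g2=1, g3=1, g4=1, g5=1 → 1 — eliminated
Only g5 stuck-at-0 reproduces the observed 0.

g5 stuck-at-0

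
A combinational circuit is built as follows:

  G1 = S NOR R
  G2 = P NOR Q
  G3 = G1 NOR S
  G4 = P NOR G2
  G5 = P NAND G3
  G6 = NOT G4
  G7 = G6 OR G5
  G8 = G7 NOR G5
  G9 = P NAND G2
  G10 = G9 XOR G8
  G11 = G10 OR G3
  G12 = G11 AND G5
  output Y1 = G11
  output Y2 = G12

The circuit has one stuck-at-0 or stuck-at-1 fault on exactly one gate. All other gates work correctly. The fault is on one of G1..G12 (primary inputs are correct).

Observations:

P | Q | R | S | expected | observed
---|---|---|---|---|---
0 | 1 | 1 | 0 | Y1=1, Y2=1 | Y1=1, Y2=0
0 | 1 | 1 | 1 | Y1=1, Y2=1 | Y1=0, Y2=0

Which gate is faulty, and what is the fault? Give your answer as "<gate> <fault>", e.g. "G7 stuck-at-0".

Fault-free values for test 1 (P=0, Q=1, R=1, S=0): G1=0, G2=0, G3=1, G4=1, G5=1, G6=0, G7=1, G8=0, G9=1, G10=1, G11=1, G12=1, giving Y1=1, Y2=1. Observed Y1=1, Y2=0.
Test 1: faults giving observed Y1=1, Y2=0 are {G5 stuck-at-0, G12 stuck-at-0}.
Test 2 (P=0, Q=1, R=1, S=1): fault-free G1=0, G2=0, G3=0, G4=1, G5=1, G6=0, G7=1, G8=0, G9=1, G10=1, G11=1, G12=1 → Y1=1, Y2=1; observed Y1=0, Y2=0. Eliminates G12 stuck-at-0.
Only G5 stuck-at-0 is consistent with every test.

G5 stuck-at-0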